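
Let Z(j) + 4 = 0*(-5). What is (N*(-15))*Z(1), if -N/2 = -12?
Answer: 1440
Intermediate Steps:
N = 24 (N = -2*(-12) = 24)
Z(j) = -4 (Z(j) = -4 + 0*(-5) = -4 + 0 = -4)
(N*(-15))*Z(1) = (24*(-15))*(-4) = -360*(-4) = 1440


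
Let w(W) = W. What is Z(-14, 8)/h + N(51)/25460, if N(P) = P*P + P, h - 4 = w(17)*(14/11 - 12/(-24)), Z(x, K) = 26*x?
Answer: -50473007/4780115 ≈ -10.559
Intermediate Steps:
h = 751/22 (h = 4 + 17*(14/11 - 12/(-24)) = 4 + 17*(14*(1/11) - 12*(-1/24)) = 4 + 17*(14/11 + ½) = 4 + 17*(39/22) = 4 + 663/22 = 751/22 ≈ 34.136)
N(P) = P + P² (N(P) = P² + P = P + P²)
Z(-14, 8)/h + N(51)/25460 = (26*(-14))/(751/22) + (51*(1 + 51))/25460 = -364*22/751 + (51*52)*(1/25460) = -8008/751 + 2652*(1/25460) = -8008/751 + 663/6365 = -50473007/4780115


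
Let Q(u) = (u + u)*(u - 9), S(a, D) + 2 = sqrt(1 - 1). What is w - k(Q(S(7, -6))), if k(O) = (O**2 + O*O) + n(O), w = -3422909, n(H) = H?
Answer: -3426825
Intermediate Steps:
S(a, D) = -2 (S(a, D) = -2 + sqrt(1 - 1) = -2 + sqrt(0) = -2 + 0 = -2)
Q(u) = 2*u*(-9 + u) (Q(u) = (2*u)*(-9 + u) = 2*u*(-9 + u))
k(O) = O + 2*O**2 (k(O) = (O**2 + O*O) + O = (O**2 + O**2) + O = 2*O**2 + O = O + 2*O**2)
w - k(Q(S(7, -6))) = -3422909 - 2*(-2)*(-9 - 2)*(1 + 2*(2*(-2)*(-9 - 2))) = -3422909 - 2*(-2)*(-11)*(1 + 2*(2*(-2)*(-11))) = -3422909 - 44*(1 + 2*44) = -3422909 - 44*(1 + 88) = -3422909 - 44*89 = -3422909 - 1*3916 = -3422909 - 3916 = -3426825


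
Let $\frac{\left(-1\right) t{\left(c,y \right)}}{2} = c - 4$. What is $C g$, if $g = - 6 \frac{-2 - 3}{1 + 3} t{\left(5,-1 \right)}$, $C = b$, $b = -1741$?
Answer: $26115$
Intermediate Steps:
$t{\left(c,y \right)} = 8 - 2 c$ ($t{\left(c,y \right)} = - 2 \left(c - 4\right) = - 2 \left(-4 + c\right) = 8 - 2 c$)
$C = -1741$
$g = -15$ ($g = - 6 \frac{-2 - 3}{1 + 3} \left(8 - 10\right) = - 6 \left(- \frac{5}{4}\right) \left(8 - 10\right) = - 6 \left(\left(-5\right) \frac{1}{4}\right) \left(-2\right) = - 6 \left(- \frac{5}{4}\right) \left(-2\right) = - \frac{\left(-15\right) \left(-2\right)}{2} = \left(-1\right) 15 = -15$)
$C g = \left(-1741\right) \left(-15\right) = 26115$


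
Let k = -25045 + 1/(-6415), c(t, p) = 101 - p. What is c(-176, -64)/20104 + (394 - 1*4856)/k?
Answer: 150490243615/807495635576 ≈ 0.18637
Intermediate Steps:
k = -160663676/6415 (k = -25045 - 1/6415 = -160663676/6415 ≈ -25045.)
c(-176, -64)/20104 + (394 - 1*4856)/k = (101 - 1*(-64))/20104 + (394 - 1*4856)/(-160663676/6415) = (101 + 64)*(1/20104) + (394 - 4856)*(-6415/160663676) = 165*(1/20104) - 4462*(-6415/160663676) = 165/20104 + 14311865/80331838 = 150490243615/807495635576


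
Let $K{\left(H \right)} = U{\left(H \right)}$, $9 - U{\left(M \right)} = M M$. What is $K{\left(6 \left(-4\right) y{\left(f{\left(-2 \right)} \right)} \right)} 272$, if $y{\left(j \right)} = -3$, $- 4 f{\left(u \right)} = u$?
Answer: $-1407600$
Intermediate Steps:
$f{\left(u \right)} = - \frac{u}{4}$
$U{\left(M \right)} = 9 - M^{2}$ ($U{\left(M \right)} = 9 - M M = 9 - M^{2}$)
$K{\left(H \right)} = 9 - H^{2}$
$K{\left(6 \left(-4\right) y{\left(f{\left(-2 \right)} \right)} \right)} 272 = \left(9 - \left(6 \left(-4\right) \left(-3\right)\right)^{2}\right) 272 = \left(9 - \left(\left(-24\right) \left(-3\right)\right)^{2}\right) 272 = \left(9 - 72^{2}\right) 272 = \left(9 - 5184\right) 272 = \left(-5175\right) 272 = -1407600$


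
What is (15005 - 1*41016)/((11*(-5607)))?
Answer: 26011/61677 ≈ 0.42173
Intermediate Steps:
(15005 - 1*41016)/((11*(-5607))) = (15005 - 41016)/(-61677) = -26011*(-1/61677) = 26011/61677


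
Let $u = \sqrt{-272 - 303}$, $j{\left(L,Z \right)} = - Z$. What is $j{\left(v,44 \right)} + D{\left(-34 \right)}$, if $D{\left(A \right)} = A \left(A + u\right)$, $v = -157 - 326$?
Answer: $1112 - 170 i \sqrt{23} \approx 1112.0 - 815.29 i$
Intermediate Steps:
$v = -483$ ($v = -157 - 326 = -483$)
$u = 5 i \sqrt{23}$ ($u = \sqrt{-575} = 5 i \sqrt{23} \approx 23.979 i$)
$D{\left(A \right)} = A \left(A + 5 i \sqrt{23}\right)$
$j{\left(v,44 \right)} + D{\left(-34 \right)} = \left(-1\right) 44 - 34 \left(-34 + 5 i \sqrt{23}\right) = -44 + \left(1156 - 170 i \sqrt{23}\right) = 1112 - 170 i \sqrt{23}$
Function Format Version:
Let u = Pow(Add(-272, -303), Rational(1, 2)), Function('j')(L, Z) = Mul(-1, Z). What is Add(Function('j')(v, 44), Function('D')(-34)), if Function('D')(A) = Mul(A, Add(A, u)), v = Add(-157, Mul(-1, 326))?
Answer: Add(1112, Mul(-170, I, Pow(23, Rational(1, 2)))) ≈ Add(1112.0, Mul(-815.29, I))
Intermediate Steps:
v = -483 (v = Add(-157, -326) = -483)
u = Mul(5, I, Pow(23, Rational(1, 2))) (u = Pow(-575, Rational(1, 2)) = Mul(5, I, Pow(23, Rational(1, 2))) ≈ Mul(23.979, I))
Function('D')(A) = Mul(A, Add(A, Mul(5, I, Pow(23, Rational(1, 2)))))
Add(Function('j')(v, 44), Function('D')(-34)) = Add(Mul(-1, 44), Mul(-34, Add(-34, Mul(5, I, Pow(23, Rational(1, 2)))))) = Add(-44, Add(1156, Mul(-170, I, Pow(23, Rational(1, 2))))) = Add(1112, Mul(-170, I, Pow(23, Rational(1, 2))))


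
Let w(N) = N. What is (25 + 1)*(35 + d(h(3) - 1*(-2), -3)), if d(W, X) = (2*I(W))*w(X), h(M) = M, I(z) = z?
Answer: 130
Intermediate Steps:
d(W, X) = 2*W*X (d(W, X) = (2*W)*X = 2*W*X)
(25 + 1)*(35 + d(h(3) - 1*(-2), -3)) = (25 + 1)*(35 + 2*(3 - 1*(-2))*(-3)) = 26*(35 + 2*(3 + 2)*(-3)) = 26*(35 + 2*5*(-3)) = 26*(35 - 30) = 26*5 = 130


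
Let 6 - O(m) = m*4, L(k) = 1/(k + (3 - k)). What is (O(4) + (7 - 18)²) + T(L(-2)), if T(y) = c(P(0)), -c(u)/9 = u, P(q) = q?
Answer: 111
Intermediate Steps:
L(k) = ⅓ (L(k) = 1/3 = ⅓)
c(u) = -9*u
T(y) = 0 (T(y) = -9*0 = 0)
O(m) = 6 - 4*m (O(m) = 6 - m*4 = 6 - 4*m)
(O(4) + (7 - 18)²) + T(L(-2)) = ((6 - 4*4) + (7 - 18)²) + 0 = ((6 - 16) + (-11)²) + 0 = (-10 + 121) + 0 = 111 + 0 = 111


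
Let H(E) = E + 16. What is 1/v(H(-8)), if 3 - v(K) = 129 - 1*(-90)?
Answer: -1/216 ≈ -0.0046296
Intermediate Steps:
H(E) = 16 + E
v(K) = -216 (v(K) = 3 - (129 - 1*(-90)) = 3 - (129 + 90) = 3 - 1*219 = 3 - 219 = -216)
1/v(H(-8)) = 1/(-216) = -1/216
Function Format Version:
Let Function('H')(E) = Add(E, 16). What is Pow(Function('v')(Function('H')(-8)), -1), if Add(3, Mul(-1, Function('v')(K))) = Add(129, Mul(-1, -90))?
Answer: Rational(-1, 216) ≈ -0.0046296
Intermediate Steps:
Function('H')(E) = Add(16, E)
Function('v')(K) = -216 (Function('v')(K) = Add(3, Mul(-1, Add(129, Mul(-1, -90)))) = Add(3, Mul(-1, Add(129, 90))) = Add(3, Mul(-1, 219)) = Add(3, -219) = -216)
Pow(Function('v')(Function('H')(-8)), -1) = Pow(-216, -1) = Rational(-1, 216)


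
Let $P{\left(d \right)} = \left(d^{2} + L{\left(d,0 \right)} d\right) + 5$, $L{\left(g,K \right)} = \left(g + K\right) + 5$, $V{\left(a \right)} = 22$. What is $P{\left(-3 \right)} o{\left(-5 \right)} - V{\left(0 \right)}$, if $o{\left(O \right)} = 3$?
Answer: $2$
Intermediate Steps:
$L{\left(g,K \right)} = 5 + K + g$ ($L{\left(g,K \right)} = \left(K + g\right) + 5 = 5 + K + g$)
$P{\left(d \right)} = 5 + d^{2} + d \left(5 + d\right)$ ($P{\left(d \right)} = \left(d^{2} + \left(5 + 0 + d\right) d\right) + 5 = \left(d^{2} + \left(5 + d\right) d\right) + 5 = \left(d^{2} + d \left(5 + d\right)\right) + 5 = 5 + d^{2} + d \left(5 + d\right)$)
$P{\left(-3 \right)} o{\left(-5 \right)} - V{\left(0 \right)} = \left(5 + \left(-3\right)^{2} - 3 \left(5 - 3\right)\right) 3 - 22 = \left(5 + 9 - 6\right) 3 - 22 = 8 \cdot 3 - 22 = 24 - 22 = 2$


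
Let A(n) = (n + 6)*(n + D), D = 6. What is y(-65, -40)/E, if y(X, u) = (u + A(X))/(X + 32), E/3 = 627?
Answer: -1147/20691 ≈ -0.055435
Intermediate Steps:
E = 1881 (E = 3*627 = 1881)
A(n) = (6 + n)**2 (A(n) = (n + 6)*(n + 6) = (6 + n)*(6 + n) = (6 + n)**2)
y(X, u) = (36 + u + X**2 + 12*X)/(32 + X) (y(X, u) = (u + (36 + X**2 + 12*X))/(X + 32) = (36 + u + X**2 + 12*X)/(32 + X))
y(-65, -40)/E = ((36 - 40 + (-65)**2 + 12*(-65))/(32 - 65))/1881 = ((36 - 40 + 4225 - 780)/(-33))*(1/1881) = -1/33*3441*(1/1881) = -1147/11*1/1881 = -1147/20691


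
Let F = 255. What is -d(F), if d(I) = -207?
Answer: 207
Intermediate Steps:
-d(F) = -1*(-207) = 207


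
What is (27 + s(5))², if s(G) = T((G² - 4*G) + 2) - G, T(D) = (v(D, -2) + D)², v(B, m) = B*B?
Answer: 9972964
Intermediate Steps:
v(B, m) = B²
T(D) = (D + D²)² (T(D) = (D² + D)² = (D + D²)²)
s(G) = -G + (2 + G² - 4*G)²*(3 + G² - 4*G)² (s(G) = ((G² - 4*G) + 2)²*(1 + ((G² - 4*G) + 2))² - G = (2 + G² - 4*G)²*(1 + (2 + G² - 4*G))² - G = (2 + G² - 4*G)²*(3 + G² - 4*G)² - G = -G + (2 + G² - 4*G)²*(3 + G² - 4*G)²)
(27 + s(5))² = (27 + ((2 + 5² + (2 + 5² - 4*5)² - 4*5)² - 1*5))² = (27 + ((2 + 25 + (2 + 25 - 20)² - 20)² - 5))² = (27 + ((2 + 25 + 7² - 20)² - 5))² = (27 + ((2 + 25 + 49 - 20)² - 5))² = (27 + (56² - 5))² = (27 + (3136 - 5))² = (27 + 3131)² = 3158² = 9972964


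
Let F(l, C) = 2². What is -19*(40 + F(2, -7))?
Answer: -836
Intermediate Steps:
F(l, C) = 4
-19*(40 + F(2, -7)) = -19*(40 + 4) = -19*44 = -836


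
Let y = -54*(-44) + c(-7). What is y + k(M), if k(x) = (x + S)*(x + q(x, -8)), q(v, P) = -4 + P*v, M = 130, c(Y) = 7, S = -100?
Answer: -25037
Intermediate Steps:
k(x) = (-100 + x)*(-4 - 7*x) (k(x) = (x - 100)*(x + (-4 - 8*x)) = (-100 + x)*(-4 - 7*x))
y = 2383 (y = -54*(-44) + 7 = 2376 + 7 = 2383)
y + k(M) = 2383 + (400 - 7*130**2 + 696*130) = 2383 + (400 - 7*16900 + 90480) = 2383 + (400 - 118300 + 90480) = 2383 - 27420 = -25037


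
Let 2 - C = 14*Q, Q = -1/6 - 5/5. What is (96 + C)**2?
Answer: 117649/9 ≈ 13072.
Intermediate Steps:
Q = -7/6 (Q = -1*1/6 - 5*1/5 = -1/6 - 1 = -7/6 ≈ -1.1667)
C = 55/3 (C = 2 - 14*(-7)/6 = 2 - 1*(-49/3) = 2 + 49/3 = 55/3 ≈ 18.333)
(96 + C)**2 = (96 + 55/3)**2 = (343/3)**2 = 117649/9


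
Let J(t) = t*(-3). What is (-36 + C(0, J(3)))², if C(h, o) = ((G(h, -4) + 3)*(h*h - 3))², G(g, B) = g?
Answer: 2025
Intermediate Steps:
J(t) = -3*t
C(h, o) = (-3 + h²)²*(3 + h)² (C(h, o) = ((h + 3)*(h*h - 3))² = ((3 + h)*(h² - 3))² = ((3 + h)*(-3 + h²))² = ((-3 + h²)*(3 + h))² = (-3 + h²)²*(3 + h)²)
(-36 + C(0, J(3)))² = (-36 + (-3 + 0²)²*(3 + 0)²)² = (-36 + (-3 + 0)²*3²)² = (-36 + (-3)²*9)² = (-36 + 9*9)² = (-36 + 81)² = 45² = 2025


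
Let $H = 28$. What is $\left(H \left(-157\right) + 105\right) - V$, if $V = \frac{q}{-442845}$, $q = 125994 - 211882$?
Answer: $- \frac{1900333783}{442845} \approx -4291.2$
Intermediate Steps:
$q = -85888$
$V = \frac{85888}{442845}$ ($V = - \frac{85888}{-442845} = \left(-85888\right) \left(- \frac{1}{442845}\right) = \frac{85888}{442845} \approx 0.19395$)
$\left(H \left(-157\right) + 105\right) - V = \left(28 \left(-157\right) + 105\right) - \frac{85888}{442845} = \left(-4396 + 105\right) - \frac{85888}{442845} = -4291 - \frac{85888}{442845} = - \frac{1900333783}{442845}$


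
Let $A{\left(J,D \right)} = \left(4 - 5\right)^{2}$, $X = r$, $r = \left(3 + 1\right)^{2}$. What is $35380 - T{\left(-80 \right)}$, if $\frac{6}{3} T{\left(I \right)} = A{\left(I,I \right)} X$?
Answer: $35372$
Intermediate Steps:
$r = 16$ ($r = 4^{2} = 16$)
$X = 16$
$A{\left(J,D \right)} = 1$ ($A{\left(J,D \right)} = \left(-1\right)^{2} = 1$)
$T{\left(I \right)} = 8$ ($T{\left(I \right)} = \frac{1 \cdot 16}{2} = \frac{1}{2} \cdot 16 = 8$)
$35380 - T{\left(-80 \right)} = 35380 - 8 = 35372$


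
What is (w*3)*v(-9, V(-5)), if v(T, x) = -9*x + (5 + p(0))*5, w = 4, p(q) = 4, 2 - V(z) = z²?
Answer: 3024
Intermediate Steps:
V(z) = 2 - z²
v(T, x) = 45 - 9*x (v(T, x) = -9*x + (5 + 4)*5 = -9*x + 9*5 = -9*x + 45 = 45 - 9*x)
(w*3)*v(-9, V(-5)) = (4*3)*(45 - 9*(2 - 1*(-5)²)) = 12*(45 - 9*(2 - 1*25)) = 12*(45 - 9*(2 - 25)) = 12*(45 - 9*(-23)) = 12*(45 + 207) = 12*252 = 3024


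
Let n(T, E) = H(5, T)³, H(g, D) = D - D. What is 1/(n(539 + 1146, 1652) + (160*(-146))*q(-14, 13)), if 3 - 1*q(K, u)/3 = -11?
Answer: -1/981120 ≈ -1.0192e-6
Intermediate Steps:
q(K, u) = 42 (q(K, u) = 9 - 3*(-11) = 9 + 33 = 42)
H(g, D) = 0
n(T, E) = 0 (n(T, E) = 0³ = 0)
1/(n(539 + 1146, 1652) + (160*(-146))*q(-14, 13)) = 1/(0 + (160*(-146))*42) = 1/(0 - 23360*42) = 1/(0 - 981120) = 1/(-981120) = -1/981120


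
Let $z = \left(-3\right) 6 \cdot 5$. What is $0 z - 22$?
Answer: $-22$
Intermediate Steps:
$z = -90$ ($z = \left(-18\right) 5 = -90$)
$0 z - 22 = 0 \left(-90\right) - 22 = 0 - 22 = -22$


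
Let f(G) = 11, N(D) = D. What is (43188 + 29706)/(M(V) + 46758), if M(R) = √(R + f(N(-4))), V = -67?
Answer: 852094413/546577655 - 36447*I*√14/546577655 ≈ 1.559 - 0.0002495*I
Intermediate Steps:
M(R) = √(11 + R) (M(R) = √(R + 11) = √(11 + R))
(43188 + 29706)/(M(V) + 46758) = (43188 + 29706)/(√(11 - 67) + 46758) = 72894/(√(-56) + 46758) = 72894/(2*I*√14 + 46758) = 72894/(46758 + 2*I*√14)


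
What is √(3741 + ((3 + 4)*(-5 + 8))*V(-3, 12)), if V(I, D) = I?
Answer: √3678 ≈ 60.646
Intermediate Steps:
√(3741 + ((3 + 4)*(-5 + 8))*V(-3, 12)) = √(3741 + ((3 + 4)*(-5 + 8))*(-3)) = √(3741 + (7*3)*(-3)) = √(3741 + 21*(-3)) = √(3741 - 63) = √3678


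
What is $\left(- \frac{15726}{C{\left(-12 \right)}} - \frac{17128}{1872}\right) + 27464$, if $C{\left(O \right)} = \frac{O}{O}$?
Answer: $\frac{2744551}{234} \approx 11729.0$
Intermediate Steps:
$C{\left(O \right)} = 1$
$\left(- \frac{15726}{C{\left(-12 \right)}} - \frac{17128}{1872}\right) + 27464 = \left(- \frac{15726}{1} - \frac{17128}{1872}\right) + 27464 = \left(\left(-15726\right) 1 - \frac{2141}{234}\right) + 27464 = \left(-15726 - \frac{2141}{234}\right) + 27464 = - \frac{3682025}{234} + 27464 = \frac{2744551}{234}$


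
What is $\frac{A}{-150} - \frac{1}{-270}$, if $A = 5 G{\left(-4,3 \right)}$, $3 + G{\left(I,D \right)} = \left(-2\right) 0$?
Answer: $\frac{14}{135} \approx 0.1037$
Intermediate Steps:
$G{\left(I,D \right)} = -3$ ($G{\left(I,D \right)} = -3 - 0 = -3 + 0 = -3$)
$A = -15$ ($A = 5 \left(-3\right) = -15$)
$\frac{A}{-150} - \frac{1}{-270} = - \frac{15}{-150} - \frac{1}{-270} = \left(-15\right) \left(- \frac{1}{150}\right) - - \frac{1}{270} = \frac{1}{10} + \frac{1}{270} = \frac{14}{135}$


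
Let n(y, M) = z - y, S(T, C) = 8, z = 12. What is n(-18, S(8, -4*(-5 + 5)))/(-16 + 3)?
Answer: -30/13 ≈ -2.3077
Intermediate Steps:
n(y, M) = 12 - y
n(-18, S(8, -4*(-5 + 5)))/(-16 + 3) = (12 - 1*(-18))/(-16 + 3) = (12 + 18)/(-13) = 30*(-1/13) = -30/13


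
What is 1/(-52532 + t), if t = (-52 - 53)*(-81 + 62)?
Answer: -1/50537 ≈ -1.9787e-5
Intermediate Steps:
t = 1995 (t = -105*(-19) = 1995)
1/(-52532 + t) = 1/(-52532 + 1995) = 1/(-50537) = -1/50537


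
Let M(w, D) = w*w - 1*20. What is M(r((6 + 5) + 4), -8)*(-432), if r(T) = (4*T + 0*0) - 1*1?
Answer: -1495152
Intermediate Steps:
r(T) = -1 + 4*T (r(T) = (4*T + 0) - 1 = 4*T - 1 = -1 + 4*T)
M(w, D) = -20 + w² (M(w, D) = w² - 20 = -20 + w²)
M(r((6 + 5) + 4), -8)*(-432) = (-20 + (-1 + 4*((6 + 5) + 4))²)*(-432) = (-20 + (-1 + 4*(11 + 4))²)*(-432) = (-20 + (-1 + 4*15)²)*(-432) = (-20 + (-1 + 60)²)*(-432) = (-20 + 59²)*(-432) = (-20 + 3481)*(-432) = 3461*(-432) = -1495152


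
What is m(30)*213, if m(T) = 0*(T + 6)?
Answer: 0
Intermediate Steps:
m(T) = 0 (m(T) = 0*(6 + T) = 0)
m(30)*213 = 0*213 = 0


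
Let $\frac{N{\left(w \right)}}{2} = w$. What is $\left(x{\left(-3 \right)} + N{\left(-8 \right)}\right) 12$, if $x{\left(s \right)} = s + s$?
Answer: $-264$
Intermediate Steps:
$x{\left(s \right)} = 2 s$
$N{\left(w \right)} = 2 w$
$\left(x{\left(-3 \right)} + N{\left(-8 \right)}\right) 12 = \left(2 \left(-3\right) + 2 \left(-8\right)\right) 12 = \left(-6 - 16\right) 12 = \left(-22\right) 12 = -264$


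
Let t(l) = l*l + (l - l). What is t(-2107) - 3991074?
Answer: 448375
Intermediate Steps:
t(l) = l² (t(l) = l² + 0 = l²)
t(-2107) - 3991074 = (-2107)² - 3991074 = 4439449 - 3991074 = 448375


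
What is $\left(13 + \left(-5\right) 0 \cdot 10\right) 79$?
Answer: $1027$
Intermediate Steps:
$\left(13 + \left(-5\right) 0 \cdot 10\right) 79 = \left(13 + 0 \cdot 10\right) 79 = \left(13 + 0\right) 79 = 13 \cdot 79 = 1027$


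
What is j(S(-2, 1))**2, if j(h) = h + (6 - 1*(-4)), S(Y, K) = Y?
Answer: 64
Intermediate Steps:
j(h) = 10 + h (j(h) = h + (6 + 4) = h + 10 = 10 + h)
j(S(-2, 1))**2 = (10 - 2)**2 = 8**2 = 64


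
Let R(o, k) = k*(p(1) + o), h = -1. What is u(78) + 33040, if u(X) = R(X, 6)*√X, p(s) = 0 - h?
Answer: 33040 + 474*√78 ≈ 37226.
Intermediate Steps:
p(s) = 1 (p(s) = 0 - 1*(-1) = 0 + 1 = 1)
R(o, k) = k*(1 + o)
u(X) = √X*(6 + 6*X) (u(X) = (6*(1 + X))*√X = (6 + 6*X)*√X = √X*(6 + 6*X))
u(78) + 33040 = 6*√78*(1 + 78) + 33040 = 6*√78*79 + 33040 = 474*√78 + 33040 = 33040 + 474*√78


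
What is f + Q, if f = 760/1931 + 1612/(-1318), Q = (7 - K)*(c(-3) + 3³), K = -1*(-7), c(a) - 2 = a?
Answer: -1055546/1272529 ≈ -0.82949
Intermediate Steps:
c(a) = 2 + a
K = 7
Q = 0 (Q = (7 - 1*7)*((2 - 3) + 3³) = (7 - 7)*(-1 + 27) = 0*26 = 0)
f = -1055546/1272529 (f = 760*(1/1931) + 1612*(-1/1318) = 760/1931 - 806/659 = -1055546/1272529 ≈ -0.82949)
f + Q = -1055546/1272529 + 0 = -1055546/1272529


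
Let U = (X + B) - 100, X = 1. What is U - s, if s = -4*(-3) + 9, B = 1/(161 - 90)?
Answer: -8519/71 ≈ -119.99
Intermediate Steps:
B = 1/71 ≈ 0.014085
U = -7028/71 (U = (1 + 1/71) - 100 = 72/71 - 100 = -7028/71 ≈ -98.986)
s = 21 (s = 12 + 9 = 21)
U - s = -7028/71 - 1*21 = -7028/71 - 21 = -8519/71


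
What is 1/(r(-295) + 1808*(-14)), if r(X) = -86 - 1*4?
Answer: -1/25402 ≈ -3.9367e-5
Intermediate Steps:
r(X) = -90 (r(X) = -86 - 4 = -90)
1/(r(-295) + 1808*(-14)) = 1/(-90 + 1808*(-14)) = 1/(-90 - 25312) = 1/(-25402) = -1/25402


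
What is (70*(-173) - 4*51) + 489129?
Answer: 476815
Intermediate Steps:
(70*(-173) - 4*51) + 489129 = (-12110 - 204) + 489129 = -12314 + 489129 = 476815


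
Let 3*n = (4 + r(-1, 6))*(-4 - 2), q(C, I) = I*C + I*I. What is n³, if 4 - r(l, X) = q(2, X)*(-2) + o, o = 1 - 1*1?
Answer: -8998912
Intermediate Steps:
o = 0 (o = 1 - 1 = 0)
q(C, I) = I² + C*I (q(C, I) = C*I + I² = I² + C*I)
r(l, X) = 4 + 2*X*(2 + X) (r(l, X) = 4 - ((X*(2 + X))*(-2) + 0) = 4 - (-2*X*(2 + X) + 0) = 4 - (-2)*X*(2 + X) = 4 + 2*X*(2 + X))
n = -208 (n = ((4 + (4 + 2*6*(2 + 6)))*(-4 - 2))/3 = ((4 + (4 + 2*6*8))*(-6))/3 = ((4 + (4 + 96))*(-6))/3 = ((4 + 100)*(-6))/3 = (104*(-6))/3 = (⅓)*(-624) = -208)
n³ = (-208)³ = -8998912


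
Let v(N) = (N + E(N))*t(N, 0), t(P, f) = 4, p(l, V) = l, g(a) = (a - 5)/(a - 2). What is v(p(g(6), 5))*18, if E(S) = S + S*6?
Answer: 144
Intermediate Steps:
g(a) = (-5 + a)/(-2 + a)
E(S) = 7*S (E(S) = S + 6*S = 7*S)
v(N) = 32*N (v(N) = (N + 7*N)*4 = (8*N)*4 = 32*N)
v(p(g(6), 5))*18 = (32*((-5 + 6)/(-2 + 6)))*18 = (32*(1/4))*18 = (32*((¼)*1))*18 = (32*(¼))*18 = 8*18 = 144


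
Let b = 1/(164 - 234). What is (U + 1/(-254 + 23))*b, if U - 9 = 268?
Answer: -31993/8085 ≈ -3.9571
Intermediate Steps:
U = 277 (U = 9 + 268 = 277)
b = -1/70 (b = 1/(-70) = -1/70 ≈ -0.014286)
(U + 1/(-254 + 23))*b = (277 + 1/(-254 + 23))*(-1/70) = (277 + 1/(-231))*(-1/70) = (277 - 1/231)*(-1/70) = (63986/231)*(-1/70) = -31993/8085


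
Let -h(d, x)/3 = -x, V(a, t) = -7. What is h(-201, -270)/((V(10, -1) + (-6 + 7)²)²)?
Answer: -45/2 ≈ -22.500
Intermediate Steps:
h(d, x) = 3*x (h(d, x) = -(-3)*x = 3*x)
h(-201, -270)/((V(10, -1) + (-6 + 7)²)²) = (3*(-270))/((-7 + (-6 + 7)²)²) = -810/(-7 + 1²)² = -810/(-7 + 1)² = -810/((-6)²) = -810/36 = -810*1/36 = -45/2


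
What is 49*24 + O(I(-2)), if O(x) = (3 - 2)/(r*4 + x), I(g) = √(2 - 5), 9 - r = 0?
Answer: 509220/433 - I*√3/1299 ≈ 1176.0 - 0.0013334*I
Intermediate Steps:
r = 9 (r = 9 - 1*0 = 9 + 0 = 9)
I(g) = I*√3 (I(g) = √(-3) = I*√3)
O(x) = 1/(36 + x) (O(x) = (3 - 2)/(9*4 + x) = 1/(36 + x))
49*24 + O(I(-2)) = 49*24 + 1/(36 + I*√3) = 1176 + 1/(36 + I*√3)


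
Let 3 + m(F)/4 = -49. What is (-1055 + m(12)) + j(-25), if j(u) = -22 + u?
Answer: -1310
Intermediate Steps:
m(F) = -208 (m(F) = -12 + 4*(-49) = -12 - 196 = -208)
(-1055 + m(12)) + j(-25) = (-1055 - 208) + (-22 - 25) = -1263 - 47 = -1310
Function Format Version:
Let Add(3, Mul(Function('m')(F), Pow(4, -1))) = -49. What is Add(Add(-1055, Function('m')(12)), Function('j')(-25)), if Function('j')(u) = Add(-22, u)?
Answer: -1310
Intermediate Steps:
Function('m')(F) = -208 (Function('m')(F) = Add(-12, Mul(4, -49)) = Add(-12, -196) = -208)
Add(Add(-1055, Function('m')(12)), Function('j')(-25)) = Add(Add(-1055, -208), Add(-22, -25)) = Add(-1263, -47) = -1310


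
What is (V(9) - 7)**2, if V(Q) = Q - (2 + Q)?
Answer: 81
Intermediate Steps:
V(Q) = -2 (V(Q) = Q + (-2 - Q) = -2)
(V(9) - 7)**2 = (-2 - 7)**2 = (-9)**2 = 81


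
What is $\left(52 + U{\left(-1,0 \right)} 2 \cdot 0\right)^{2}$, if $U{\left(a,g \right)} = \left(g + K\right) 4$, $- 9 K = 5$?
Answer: $2704$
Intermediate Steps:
$K = - \frac{5}{9}$ ($K = \left(- \frac{1}{9}\right) 5 = - \frac{5}{9} \approx -0.55556$)
$U{\left(a,g \right)} = - \frac{20}{9} + 4 g$ ($U{\left(a,g \right)} = \left(g - \frac{5}{9}\right) 4 = \left(- \frac{5}{9} + g\right) 4 = - \frac{20}{9} + 4 g$)
$\left(52 + U{\left(-1,0 \right)} 2 \cdot 0\right)^{2} = \left(52 + \left(- \frac{20}{9} + 4 \cdot 0\right) 2 \cdot 0\right)^{2} = \left(52 + \left(- \frac{20}{9} + 0\right) 2 \cdot 0\right)^{2} = \left(52 + \left(- \frac{20}{9}\right) 2 \cdot 0\right)^{2} = \left(52 - 0\right)^{2} = \left(52 + 0\right)^{2} = 52^{2} = 2704$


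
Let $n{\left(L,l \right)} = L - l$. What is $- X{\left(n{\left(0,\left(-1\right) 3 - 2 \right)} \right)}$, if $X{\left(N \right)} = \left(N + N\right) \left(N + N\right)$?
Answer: $-100$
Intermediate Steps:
$X{\left(N \right)} = 4 N^{2}$ ($X{\left(N \right)} = 2 N 2 N = 4 N^{2}$)
$- X{\left(n{\left(0,\left(-1\right) 3 - 2 \right)} \right)} = - 4 \left(0 - \left(\left(-1\right) 3 - 2\right)\right)^{2} = - 4 \left(0 - \left(-3 - 2\right)\right)^{2} = - 4 \left(0 - -5\right)^{2} = - 4 \left(0 + 5\right)^{2} = - 4 \cdot 5^{2} = - 4 \cdot 25 = \left(-1\right) 100 = -100$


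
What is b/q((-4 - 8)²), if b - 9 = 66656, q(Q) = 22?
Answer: 66665/22 ≈ 3030.2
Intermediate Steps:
b = 66665 (b = 9 + 66656 = 66665)
b/q((-4 - 8)²) = 66665/22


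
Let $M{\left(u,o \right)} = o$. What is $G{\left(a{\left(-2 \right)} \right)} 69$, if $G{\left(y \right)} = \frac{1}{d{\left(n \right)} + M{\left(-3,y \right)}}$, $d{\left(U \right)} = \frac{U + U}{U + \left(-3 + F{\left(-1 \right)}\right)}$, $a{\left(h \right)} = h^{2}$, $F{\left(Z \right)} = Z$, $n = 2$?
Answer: $\frac{69}{2} \approx 34.5$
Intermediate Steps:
$d{\left(U \right)} = \frac{2 U}{-4 + U}$ ($d{\left(U \right)} = \frac{U + U}{U - 4} = \frac{2 U}{U - 4} = \frac{2 U}{-4 + U}$)
$G{\left(y \right)} = \frac{1}{-2 + y}$ ($G{\left(y \right)} = \frac{1}{2 \cdot 2 \frac{1}{-4 + 2} + y} = \frac{1}{2 \cdot 2 \frac{1}{-2} + y} = \frac{1}{2 \cdot 2 \left(- \frac{1}{2}\right) + y} = \frac{1}{-2 + y}$)
$G{\left(a{\left(-2 \right)} \right)} 69 = \frac{1}{-2 + \left(-2\right)^{2}} \cdot 69 = \frac{1}{-2 + 4} \cdot 69 = \frac{1}{2} \cdot 69 = \frac{69}{2}$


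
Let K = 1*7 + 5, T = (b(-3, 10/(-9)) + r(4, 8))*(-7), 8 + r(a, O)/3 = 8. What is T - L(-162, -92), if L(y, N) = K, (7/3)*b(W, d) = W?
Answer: -3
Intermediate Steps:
r(a, O) = 0 (r(a, O) = -24 + 3*8 = -24 + 24 = 0)
b(W, d) = 3*W/7
T = 9 (T = ((3/7)*(-3) + 0)*(-7) = (-9/7 + 0)*(-7) = -9/7*(-7) = 9)
K = 12 (K = 7 + 5 = 12)
L(y, N) = 12
T - L(-162, -92) = 9 - 1*12 = 9 - 12 = -3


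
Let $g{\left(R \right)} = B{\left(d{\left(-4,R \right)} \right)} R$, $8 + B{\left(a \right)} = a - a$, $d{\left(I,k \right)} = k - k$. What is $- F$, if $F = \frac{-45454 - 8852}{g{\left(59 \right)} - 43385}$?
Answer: $- \frac{6034}{4873} \approx -1.2383$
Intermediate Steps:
$d{\left(I,k \right)} = 0$
$B{\left(a \right)} = -8$ ($B{\left(a \right)} = -8 + \left(a - a\right) = -8 + 0 = -8$)
$g{\left(R \right)} = - 8 R$
$F = \frac{6034}{4873}$ ($F = \frac{-45454 - 8852}{\left(-8\right) 59 - 43385} = - \frac{54306}{-472 - 43385} = - \frac{54306}{-43857} = \left(-54306\right) \left(- \frac{1}{43857}\right) = \frac{6034}{4873} \approx 1.2383$)
$- F = \left(-1\right) \frac{6034}{4873} = - \frac{6034}{4873}$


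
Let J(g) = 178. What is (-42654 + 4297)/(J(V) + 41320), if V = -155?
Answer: -38357/41498 ≈ -0.92431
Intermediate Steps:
(-42654 + 4297)/(J(V) + 41320) = (-42654 + 4297)/(178 + 41320) = -38357/41498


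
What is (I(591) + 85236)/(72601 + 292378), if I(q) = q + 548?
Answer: 86375/364979 ≈ 0.23666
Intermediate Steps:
I(q) = 548 + q
(I(591) + 85236)/(72601 + 292378) = ((548 + 591) + 85236)/(72601 + 292378) = (1139 + 85236)/364979 = 86375*(1/364979) = 86375/364979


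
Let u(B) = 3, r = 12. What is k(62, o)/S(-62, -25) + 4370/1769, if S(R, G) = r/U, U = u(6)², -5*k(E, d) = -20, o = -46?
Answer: 9677/1769 ≈ 5.4703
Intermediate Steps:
k(E, d) = 4 (k(E, d) = -⅕*(-20) = 4)
U = 9 (U = 3² = 9)
S(R, G) = 4/3 (S(R, G) = 12/9 = 12*(⅑) = 4/3)
k(62, o)/S(-62, -25) + 4370/1769 = 4/(4/3) + 4370/1769 = 4*(¾) + 4370*(1/1769) = 3 + 4370/1769 = 9677/1769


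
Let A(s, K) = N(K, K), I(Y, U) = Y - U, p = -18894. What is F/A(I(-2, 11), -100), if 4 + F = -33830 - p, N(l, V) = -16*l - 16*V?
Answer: -747/160 ≈ -4.6687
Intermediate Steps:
N(l, V) = -16*V - 16*l
A(s, K) = -32*K (A(s, K) = -16*K - 16*K = -32*K)
F = -14940 (F = -4 + (-33830 - 1*(-18894)) = -4 + (-33830 + 18894) = -4 - 14936 = -14940)
F/A(I(-2, 11), -100) = -14940/((-32*(-100))) = -14940/3200 = -14940*1/3200 = -747/160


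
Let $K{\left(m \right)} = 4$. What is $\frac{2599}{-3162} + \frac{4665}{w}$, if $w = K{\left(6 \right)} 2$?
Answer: $\frac{7364969}{12648} \approx 582.3$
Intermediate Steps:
$w = 8$ ($w = 4 \cdot 2 = 8$)
$\frac{2599}{-3162} + \frac{4665}{w} = \frac{2599}{-3162} + \frac{4665}{8} = 2599 \left(- \frac{1}{3162}\right) + 4665 \cdot \frac{1}{8} = - \frac{2599}{3162} + \frac{4665}{8} = \frac{7364969}{12648}$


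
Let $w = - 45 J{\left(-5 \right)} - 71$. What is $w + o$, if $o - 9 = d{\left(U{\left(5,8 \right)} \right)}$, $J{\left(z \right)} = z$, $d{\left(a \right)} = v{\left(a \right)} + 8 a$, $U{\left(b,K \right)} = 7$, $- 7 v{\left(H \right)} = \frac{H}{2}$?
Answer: $\frac{437}{2} \approx 218.5$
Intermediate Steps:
$v{\left(H \right)} = - \frac{H}{14}$ ($v{\left(H \right)} = - \frac{H \frac{1}{2}}{7} = - \frac{\frac{1}{2} H}{7} = - \frac{H}{14}$)
$d{\left(a \right)} = \frac{111 a}{14}$ ($d{\left(a \right)} = - \frac{a}{14} + 8 a = \frac{111 a}{14}$)
$o = \frac{129}{2}$ ($o = 9 + \frac{111}{14} \cdot 7 = 9 + \frac{111}{2} = \frac{129}{2} \approx 64.5$)
$w = 154$ ($w = \left(-45\right) \left(-5\right) - 71 = 225 - 71 = 154$)
$w + o = 154 + \frac{129}{2} = \frac{437}{2}$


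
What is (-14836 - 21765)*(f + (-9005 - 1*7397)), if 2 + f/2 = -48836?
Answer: 4175368878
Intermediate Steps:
f = -97676 (f = -4 + 2*(-48836) = -4 - 97672 = -97676)
(-14836 - 21765)*(f + (-9005 - 1*7397)) = (-14836 - 21765)*(-97676 + (-9005 - 1*7397)) = -36601*(-97676 + (-9005 - 7397)) = -36601*(-97676 - 16402) = -36601*(-114078) = 4175368878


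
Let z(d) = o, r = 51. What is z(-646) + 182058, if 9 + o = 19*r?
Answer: 183018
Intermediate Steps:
o = 960 (o = -9 + 19*51 = -9 + 969 = 960)
z(d) = 960
z(-646) + 182058 = 960 + 182058 = 183018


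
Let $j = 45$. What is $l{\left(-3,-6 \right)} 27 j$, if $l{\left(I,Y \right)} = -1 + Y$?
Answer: $-8505$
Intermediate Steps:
$l{\left(-3,-6 \right)} 27 j = \left(-1 - 6\right) 27 \cdot 45 = \left(-7\right) 27 \cdot 45 = \left(-189\right) 45 = -8505$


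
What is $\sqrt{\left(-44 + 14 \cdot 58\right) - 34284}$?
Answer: $42 i \sqrt{19} \approx 183.07 i$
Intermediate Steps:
$\sqrt{\left(-44 + 14 \cdot 58\right) - 34284} = \sqrt{\left(-44 + 812\right) - 34284} = \sqrt{768 - 34284} = \sqrt{-33516} = 42 i \sqrt{19}$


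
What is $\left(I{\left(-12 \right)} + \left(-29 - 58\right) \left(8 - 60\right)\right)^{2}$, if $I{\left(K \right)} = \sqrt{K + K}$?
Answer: $20466552 + 18096 i \sqrt{6} \approx 2.0467 \cdot 10^{7} + 44326.0 i$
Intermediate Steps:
$I{\left(K \right)} = \sqrt{2} \sqrt{K}$ ($I{\left(K \right)} = \sqrt{2 K} = \sqrt{2} \sqrt{K}$)
$\left(I{\left(-12 \right)} + \left(-29 - 58\right) \left(8 - 60\right)\right)^{2} = \left(\sqrt{2} \sqrt{-12} + \left(-29 - 58\right) \left(8 - 60\right)\right)^{2} = \left(\sqrt{2} \cdot 2 i \sqrt{3} - -4524\right)^{2} = \left(2 i \sqrt{6} + 4524\right)^{2} = \left(4524 + 2 i \sqrt{6}\right)^{2}$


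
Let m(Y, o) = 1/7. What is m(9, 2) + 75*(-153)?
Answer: -80324/7 ≈ -11475.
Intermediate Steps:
m(Y, o) = ⅐
m(9, 2) + 75*(-153) = ⅐ + 75*(-153) = ⅐ - 11475 = -80324/7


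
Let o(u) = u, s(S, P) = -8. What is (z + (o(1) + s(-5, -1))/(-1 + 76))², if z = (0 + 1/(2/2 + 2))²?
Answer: 16/50625 ≈ 0.00031605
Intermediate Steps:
z = ⅑ (z = (0 + 1/(2*(½) + 2))² = (0 + 1/(1 + 2))² = (0 + 1/3)² = (0 + ⅓)² = (⅓)² = ⅑ ≈ 0.11111)
(z + (o(1) + s(-5, -1))/(-1 + 76))² = (⅑ + (1 - 8)/(-1 + 76))² = (⅑ - 7/75)² = (4/225)² = 16/50625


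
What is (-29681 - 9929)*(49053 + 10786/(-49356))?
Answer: -23974438534505/12339 ≈ -1.9430e+9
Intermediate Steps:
(-29681 - 9929)*(49053 + 10786/(-49356)) = -39610*(49053 + 10786*(-1/49356)) = -39610*(49053 - 5393/24678) = -39610*1210524541/24678 = -23974438534505/12339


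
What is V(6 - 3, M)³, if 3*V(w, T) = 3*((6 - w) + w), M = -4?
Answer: 216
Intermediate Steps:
V(w, T) = 6 (V(w, T) = (3*((6 - w) + w))/3 = (3*6)/3 = (⅓)*18 = 6)
V(6 - 3, M)³ = 6³ = 216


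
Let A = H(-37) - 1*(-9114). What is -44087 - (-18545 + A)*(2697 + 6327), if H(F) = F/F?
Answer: 85052233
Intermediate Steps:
H(F) = 1
A = 9115 (A = 1 - 1*(-9114) = 1 + 9114 = 9115)
-44087 - (-18545 + A)*(2697 + 6327) = -44087 - (-18545 + 9115)*(2697 + 6327) = -44087 - (-9430)*9024 = -44087 - 1*(-85096320) = -44087 + 85096320 = 85052233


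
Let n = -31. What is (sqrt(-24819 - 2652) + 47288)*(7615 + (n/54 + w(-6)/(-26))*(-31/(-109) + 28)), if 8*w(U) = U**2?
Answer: 13738760833006/38259 + 1162135073*I*sqrt(27471)/153036 ≈ 3.591e+8 + 1.2586e+6*I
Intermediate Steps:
w(U) = U**2/8
(sqrt(-24819 - 2652) + 47288)*(7615 + (n/54 + w(-6)/(-26))*(-31/(-109) + 28)) = (sqrt(-24819 - 2652) + 47288)*(7615 + (-31/54 + ((1/8)*(-6)**2)/(-26))*(-31/(-109) + 28)) = (sqrt(-27471) + 47288)*(7615 + (-31*1/54 + ((1/8)*36)*(-1/26))*(-31*(-1/109) + 28)) = (I*sqrt(27471) + 47288)*(7615 + (-31/54 + (9/2)*(-1/26))*(31/109 + 28)) = (47288 + I*sqrt(27471))*(7615 + (-31/54 - 9/52)*(3083/109)) = (47288 + I*sqrt(27471))*(7615 - 1049/1404*3083/109) = (47288 + I*sqrt(27471))*(7615 - 3234067/153036) = (47288 + I*sqrt(27471))*(1162135073/153036) = 13738760833006/38259 + 1162135073*I*sqrt(27471)/153036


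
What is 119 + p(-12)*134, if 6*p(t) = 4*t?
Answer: -953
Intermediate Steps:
p(t) = 2*t/3 (p(t) = (4*t)/6 = 2*t/3)
119 + p(-12)*134 = 119 + ((2/3)*(-12))*134 = 119 - 8*134 = 119 - 1072 = -953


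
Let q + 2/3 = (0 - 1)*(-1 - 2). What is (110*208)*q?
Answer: 160160/3 ≈ 53387.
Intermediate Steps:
q = 7/3 (q = -⅔ + (0 - 1)*(-1 - 2) = -⅔ - 1*(-3) = -⅔ + 3 = 7/3 ≈ 2.3333)
(110*208)*q = (110*208)*(7/3) = 22880*(7/3) = 160160/3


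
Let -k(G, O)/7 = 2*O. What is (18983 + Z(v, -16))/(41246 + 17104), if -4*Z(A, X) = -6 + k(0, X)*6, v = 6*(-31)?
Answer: 37297/116700 ≈ 0.31960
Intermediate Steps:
v = -186
k(G, O) = -14*O
Z(A, X) = 3/2 + 21*X (Z(A, X) = -(-6 - 14*X*6)/4 = -(-6 - 84*X)/4 = 3/2 + 21*X)
(18983 + Z(v, -16))/(41246 + 17104) = (18983 + (3/2 + 21*(-16)))/(41246 + 17104) = (18983 + (3/2 - 336))/58350 = (18983 - 669/2)*(1/58350) = (37297/2)*(1/58350) = 37297/116700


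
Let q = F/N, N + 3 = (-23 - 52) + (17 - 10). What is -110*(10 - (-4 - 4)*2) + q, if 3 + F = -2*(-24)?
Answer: -203105/71 ≈ -2860.6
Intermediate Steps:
F = 45 (F = -3 - 2*(-24) = -3 + 48 = 45)
N = -71 (N = -3 + ((-23 - 52) + (17 - 10)) = -3 + (-75 + 7) = -3 - 68 = -71)
q = -45/71 (q = 45/(-71) = 45*(-1/71) = -45/71 ≈ -0.63380)
-110*(10 - (-4 - 4)*2) + q = -110*(10 - (-4 - 4)*2) - 45/71 = -110*(10 - (-8)*2) - 45/71 = -110*(10 - 1*(-16)) - 45/71 = -110*(10 + 16) - 45/71 = -110*26 - 45/71 = -2860 - 45/71 = -203105/71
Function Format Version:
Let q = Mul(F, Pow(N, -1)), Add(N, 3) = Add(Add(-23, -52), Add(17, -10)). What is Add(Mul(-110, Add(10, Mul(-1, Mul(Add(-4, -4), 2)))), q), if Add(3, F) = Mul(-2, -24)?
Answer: Rational(-203105, 71) ≈ -2860.6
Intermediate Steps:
F = 45 (F = Add(-3, Mul(-2, -24)) = Add(-3, 48) = 45)
N = -71 (N = Add(-3, Add(Add(-23, -52), Add(17, -10))) = Add(-3, Add(-75, 7)) = Add(-3, -68) = -71)
q = Rational(-45, 71) (q = Mul(45, Pow(-71, -1)) = Mul(45, Rational(-1, 71)) = Rational(-45, 71) ≈ -0.63380)
Add(Mul(-110, Add(10, Mul(-1, Mul(Add(-4, -4), 2)))), q) = Add(Mul(-110, Add(10, Mul(-1, Mul(Add(-4, -4), 2)))), Rational(-45, 71)) = Add(Mul(-110, Add(10, Mul(-1, Mul(-8, 2)))), Rational(-45, 71)) = Add(Mul(-110, Add(10, Mul(-1, -16))), Rational(-45, 71)) = Add(Mul(-110, Add(10, 16)), Rational(-45, 71)) = Add(Mul(-110, 26), Rational(-45, 71)) = Add(-2860, Rational(-45, 71)) = Rational(-203105, 71)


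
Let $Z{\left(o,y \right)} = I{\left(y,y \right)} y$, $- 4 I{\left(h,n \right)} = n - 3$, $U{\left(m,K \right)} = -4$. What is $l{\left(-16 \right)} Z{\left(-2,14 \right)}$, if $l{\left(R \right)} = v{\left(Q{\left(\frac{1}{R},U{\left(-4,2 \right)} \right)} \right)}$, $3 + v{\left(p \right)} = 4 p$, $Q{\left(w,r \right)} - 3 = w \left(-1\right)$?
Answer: $- \frac{2849}{8} \approx -356.13$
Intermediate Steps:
$Q{\left(w,r \right)} = 3 - w$ ($Q{\left(w,r \right)} = 3 + w \left(-1\right) = 3 - w$)
$I{\left(h,n \right)} = \frac{3}{4} - \frac{n}{4}$ ($I{\left(h,n \right)} = - \frac{n - 3}{4} = - \frac{-3 + n}{4} = \frac{3}{4} - \frac{n}{4}$)
$v{\left(p \right)} = -3 + 4 p$
$Z{\left(o,y \right)} = y \left(\frac{3}{4} - \frac{y}{4}\right)$ ($Z{\left(o,y \right)} = \left(\frac{3}{4} - \frac{y}{4}\right) y = y \left(\frac{3}{4} - \frac{y}{4}\right)$)
$l{\left(R \right)} = 9 - \frac{4}{R}$ ($l{\left(R \right)} = -3 + 4 \left(3 - \frac{1}{R}\right) = -3 + \left(12 - \frac{4}{R}\right) = 9 - \frac{4}{R}$)
$l{\left(-16 \right)} Z{\left(-2,14 \right)} = \left(9 - \frac{4}{-16}\right) \frac{1}{4} \cdot 14 \left(3 - 14\right) = \left(9 - - \frac{1}{4}\right) \frac{1}{4} \cdot 14 \left(3 - 14\right) = \left(9 + \frac{1}{4}\right) \frac{1}{4} \cdot 14 \left(-11\right) = \frac{37}{4} \left(- \frac{77}{2}\right) = - \frac{2849}{8}$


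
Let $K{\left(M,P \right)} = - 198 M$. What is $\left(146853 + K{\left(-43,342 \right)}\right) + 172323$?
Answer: $327690$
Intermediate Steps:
$\left(146853 + K{\left(-43,342 \right)}\right) + 172323 = \left(146853 - -8514\right) + 172323 = \left(146853 + 8514\right) + 172323 = 155367 + 172323 = 327690$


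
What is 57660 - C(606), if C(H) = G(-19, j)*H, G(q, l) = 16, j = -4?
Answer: 47964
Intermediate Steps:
C(H) = 16*H
57660 - C(606) = 57660 - 16*606 = 57660 - 1*9696 = 57660 - 9696 = 47964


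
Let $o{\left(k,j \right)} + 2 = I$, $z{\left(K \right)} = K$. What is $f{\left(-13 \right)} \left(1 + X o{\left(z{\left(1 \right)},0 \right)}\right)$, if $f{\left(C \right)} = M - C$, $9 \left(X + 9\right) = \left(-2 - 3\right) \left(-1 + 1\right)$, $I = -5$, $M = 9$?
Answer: $1408$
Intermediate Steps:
$o{\left(k,j \right)} = -7$ ($o{\left(k,j \right)} = -2 - 5 = -7$)
$X = -9$ ($X = -9 + \frac{\left(-2 - 3\right) \left(-1 + 1\right)}{9} = -9 + \frac{\left(-5\right) 0}{9} = -9 + \frac{1}{9} \cdot 0 = -9 + 0 = -9$)
$f{\left(C \right)} = 9 - C$
$f{\left(-13 \right)} \left(1 + X o{\left(z{\left(1 \right)},0 \right)}\right) = \left(9 - -13\right) \left(1 - -63\right) = \left(9 + 13\right) \left(1 + 63\right) = 22 \cdot 64 = 1408$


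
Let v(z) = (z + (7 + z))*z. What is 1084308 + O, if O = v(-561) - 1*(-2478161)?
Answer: 4187984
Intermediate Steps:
v(z) = z*(7 + 2*z) (v(z) = (7 + 2*z)*z = z*(7 + 2*z))
O = 3103676 (O = -561*(7 + 2*(-561)) - 1*(-2478161) = -561*(7 - 1122) + 2478161 = -561*(-1115) + 2478161 = 625515 + 2478161 = 3103676)
1084308 + O = 1084308 + 3103676 = 4187984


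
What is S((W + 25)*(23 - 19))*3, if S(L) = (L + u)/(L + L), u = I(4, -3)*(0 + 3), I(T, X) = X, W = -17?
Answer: 69/64 ≈ 1.0781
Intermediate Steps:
u = -9 (u = -3*(0 + 3) = -3*3 = -9)
S(L) = (-9 + L)/(2*L) (S(L) = (L - 9)/(L + L) = (-9 + L)/((2*L)) = (-9 + L)*(1/(2*L)) = (-9 + L)/(2*L))
S((W + 25)*(23 - 19))*3 = ((-9 + (-17 + 25)*(23 - 19))/(2*(((-17 + 25)*(23 - 19)))))*3 = ((-9 + 8*4)/(2*((8*4))))*3 = ((½)*(-9 + 32)/32)*3 = ((½)*(1/32)*23)*3 = (23/64)*3 = 69/64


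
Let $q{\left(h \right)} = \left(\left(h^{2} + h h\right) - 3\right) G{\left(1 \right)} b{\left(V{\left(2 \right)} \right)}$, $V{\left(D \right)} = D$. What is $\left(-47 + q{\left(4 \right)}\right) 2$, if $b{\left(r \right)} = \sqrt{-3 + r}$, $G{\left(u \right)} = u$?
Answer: $-94 + 58 i \approx -94.0 + 58.0 i$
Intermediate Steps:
$q{\left(h \right)} = i \left(-3 + 2 h^{2}\right)$ ($q{\left(h \right)} = \left(\left(h^{2} + h h\right) - 3\right) 1 \sqrt{-3 + 2} = \left(\left(h^{2} + h^{2}\right) - 3\right) 1 \sqrt{-1} = \left(2 h^{2} - 3\right) 1 i = \left(-3 + 2 h^{2}\right) 1 i = \left(-3 + 2 h^{2}\right) i = i \left(-3 + 2 h^{2}\right)$)
$\left(-47 + q{\left(4 \right)}\right) 2 = \left(-47 + i \left(-3 + 2 \cdot 4^{2}\right)\right) 2 = \left(-47 + i \left(-3 + 2 \cdot 16\right)\right) 2 = \left(-47 + i \left(-3 + 32\right)\right) 2 = \left(-47 + i 29\right) 2 = \left(-47 + 29 i\right) 2 = -94 + 58 i$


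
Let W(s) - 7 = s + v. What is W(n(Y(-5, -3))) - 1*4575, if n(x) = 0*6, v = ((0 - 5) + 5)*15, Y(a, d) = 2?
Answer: -4568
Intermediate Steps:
v = 0 (v = (-5 + 5)*15 = 0*15 = 0)
n(x) = 0
W(s) = 7 + s (W(s) = 7 + (s + 0) = 7 + s)
W(n(Y(-5, -3))) - 1*4575 = (7 + 0) - 1*4575 = 7 - 4575 = -4568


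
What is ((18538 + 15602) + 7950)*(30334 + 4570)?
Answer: 1469109360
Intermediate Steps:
((18538 + 15602) + 7950)*(30334 + 4570) = (34140 + 7950)*34904 = 42090*34904 = 1469109360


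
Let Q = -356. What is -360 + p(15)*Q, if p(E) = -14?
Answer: 4624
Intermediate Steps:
-360 + p(15)*Q = -360 - 14*(-356) = -360 + 4984 = 4624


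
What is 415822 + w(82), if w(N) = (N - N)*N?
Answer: 415822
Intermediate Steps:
w(N) = 0 (w(N) = 0*N = 0)
415822 + w(82) = 415822 + 0 = 415822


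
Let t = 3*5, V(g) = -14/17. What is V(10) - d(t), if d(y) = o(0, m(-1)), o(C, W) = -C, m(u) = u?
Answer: -14/17 ≈ -0.82353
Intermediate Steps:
V(g) = -14/17 (V(g) = -14*1/17 = -14/17)
t = 15
d(y) = 0 (d(y) = -1*0 = 0)
V(10) - d(t) = -14/17 - 1*0 = -14/17 + 0 = -14/17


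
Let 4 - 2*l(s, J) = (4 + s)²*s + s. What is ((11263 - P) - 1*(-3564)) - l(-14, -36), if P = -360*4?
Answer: 15558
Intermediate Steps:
P = -1440
l(s, J) = 2 - s/2 - s*(4 + s)²/2 (l(s, J) = 2 - ((4 + s)²*s + s)/2 = 2 - (s*(4 + s)² + s)/2 = 2 - (s + s*(4 + s)²)/2 = 2 + (-s/2 - s*(4 + s)²/2) = 2 - s/2 - s*(4 + s)²/2)
((11263 - P) - 1*(-3564)) - l(-14, -36) = ((11263 - 1*(-1440)) - 1*(-3564)) - (2 - ½*(-14) - ½*(-14)*(4 - 14)²) = ((11263 + 1440) + 3564) - (2 + 7 - ½*(-14)*(-10)²) = (12703 + 3564) - (2 + 7 - ½*(-14)*100) = 16267 - (2 + 7 + 700) = 16267 - 1*709 = 16267 - 709 = 15558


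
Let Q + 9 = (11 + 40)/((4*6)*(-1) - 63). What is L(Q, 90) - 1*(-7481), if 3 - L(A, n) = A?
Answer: 217314/29 ≈ 7493.6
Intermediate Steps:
Q = -278/29 (Q = -9 + (11 + 40)/((4*6)*(-1) - 63) = -9 + 51/(24*(-1) - 63) = -9 + 51/(-24 - 63) = -9 + 51/(-87) = -9 + 51*(-1/87) = -9 - 17/29 = -278/29 ≈ -9.5862)
L(A, n) = 3 - A
L(Q, 90) - 1*(-7481) = (3 - 1*(-278/29)) - 1*(-7481) = (3 + 278/29) + 7481 = 365/29 + 7481 = 217314/29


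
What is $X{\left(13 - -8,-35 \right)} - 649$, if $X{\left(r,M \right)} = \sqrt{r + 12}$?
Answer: $-649 + \sqrt{33} \approx -643.26$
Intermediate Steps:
$X{\left(r,M \right)} = \sqrt{12 + r}$
$X{\left(13 - -8,-35 \right)} - 649 = \sqrt{12 + \left(13 - -8\right)} - 649 = \sqrt{12 + \left(13 + 8\right)} - 649 = \sqrt{12 + 21} - 649 = \sqrt{33} - 649 = -649 + \sqrt{33}$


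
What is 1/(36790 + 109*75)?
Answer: 1/44965 ≈ 2.2240e-5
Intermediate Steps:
1/(36790 + 109*75) = 1/(36790 + 8175) = 1/44965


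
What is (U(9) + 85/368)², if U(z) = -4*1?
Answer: 1923769/135424 ≈ 14.206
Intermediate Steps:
U(z) = -4
(U(9) + 85/368)² = (-4 + 85/368)² = (-1387/368)² = 1923769/135424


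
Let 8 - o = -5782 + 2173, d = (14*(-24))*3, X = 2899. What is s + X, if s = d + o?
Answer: 5508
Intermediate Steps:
d = -1008 (d = -336*3 = -1008)
o = 3617 (o = 8 - (-5782 + 2173) = 8 - 1*(-3609) = 8 + 3609 = 3617)
s = 2609 (s = -1008 + 3617 = 2609)
s + X = 2609 + 2899 = 5508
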